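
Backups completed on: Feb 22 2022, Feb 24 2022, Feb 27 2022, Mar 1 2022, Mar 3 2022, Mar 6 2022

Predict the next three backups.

The gap pattern 2, 3, 2, 2, 3 repeats every 3 events.
These are the Tuesdays, Thursdays and Sundays of each week.
Next Tuesday: Mar 8 2022.
The following Thursday is Mar 10 2022.
Next Sunday: Mar 13 2022.

Mar 8 2022, Mar 10 2022, Mar 13 2022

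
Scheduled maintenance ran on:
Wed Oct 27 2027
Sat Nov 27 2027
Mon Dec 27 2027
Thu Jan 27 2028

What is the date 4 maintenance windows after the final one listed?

The day-of-month is always 27 (31, 30, 31 days between events).
So this recurs on the 27th of each month.
February 2028: Sun Feb 27 2028.
March 2028: Mon Mar 27 2028.
Next: April 2028 → Thu Apr 27 2028.
May 2028: Sat May 27 2028.

Sat May 27 2028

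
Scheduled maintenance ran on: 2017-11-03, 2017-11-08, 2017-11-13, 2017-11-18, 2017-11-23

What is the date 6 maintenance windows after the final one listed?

2017-12-23

The spacing is 5, 5, 5, 5 days — always 5 days.
2017-11-23 + 5 days = 2017-11-28.
2017-11-28 + 5 days = 2017-12-03.
2017-12-03 + 5 days = 2017-12-08.
2017-12-08 + 5 days = 2017-12-13.
2017-12-13 + 5 days = 2017-12-18.
2017-12-18 + 5 days = 2017-12-23.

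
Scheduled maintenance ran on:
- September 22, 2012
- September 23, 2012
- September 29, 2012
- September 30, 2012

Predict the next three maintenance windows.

October 6, 2012; October 7, 2012; October 13, 2012

The gap pattern 1, 6, 1 repeats every 2 events.
These are the Saturdays and Sundays of each week.
Next Saturday: October 6, 2012.
Next Sunday: October 7, 2012.
Next Saturday: October 13, 2012.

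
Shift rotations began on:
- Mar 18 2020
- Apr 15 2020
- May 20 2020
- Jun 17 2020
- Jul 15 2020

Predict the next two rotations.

Gaps: 28, 35, 28, 28 days — a mix of 28 and 35. Every date is a Wednesday.
Each is the 3rd Wednesday of its month.
3rd Wednesday of August 2020: Aug 19 2020.
September 2020 — 3rd Wednesday is Sep 16 2020.

Aug 19 2020, Sep 16 2020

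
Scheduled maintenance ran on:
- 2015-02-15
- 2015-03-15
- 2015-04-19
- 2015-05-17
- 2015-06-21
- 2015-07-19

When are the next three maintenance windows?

2015-08-16, 2015-09-20, 2015-10-18

Gaps: 28, 35, 28, 35, 28 days — a mix of 28 and 35. Every date is a Sunday.
Each is the 3rd Sunday of its month.
3rd Sunday of August 2015: 2015-08-16.
September 2015 — 3rd Sunday is 2015-09-20.
3rd Sunday of October 2015: 2015-10-18.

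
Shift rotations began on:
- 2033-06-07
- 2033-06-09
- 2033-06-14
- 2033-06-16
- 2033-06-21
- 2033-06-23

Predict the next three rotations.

2033-06-28, 2033-06-30, 2033-07-05

The gap pattern 2, 5, 2, 5, 2 repeats every 2 events.
These are the Tuesdays and Thursdays of each week.
Next Tuesday: 2033-06-28.
The following Thursday is 2033-06-30.
Next Tuesday: 2033-07-05.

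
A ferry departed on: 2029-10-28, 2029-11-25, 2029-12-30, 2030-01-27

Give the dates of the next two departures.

All Sundays; the gaps (28, 35, 28) vary with month length.
This is the last Sunday of each month.
Last Sunday of February 2030: 2030-02-24.
Last Sunday of March 2030: 2030-03-31.

2030-02-24, 2030-03-31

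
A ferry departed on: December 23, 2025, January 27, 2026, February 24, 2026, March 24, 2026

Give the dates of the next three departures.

April 28, 2026; May 26, 2026; June 23, 2026

These are Tuesdays at 28- or 35-day spacing (35, 28, 28).
The pattern: 4th Tuesday of the month.
April 2026 — 4th Tuesday is April 28, 2026.
4th Tuesday of May 2026: May 26, 2026.
June 2026 — 4th Tuesday is June 23, 2026.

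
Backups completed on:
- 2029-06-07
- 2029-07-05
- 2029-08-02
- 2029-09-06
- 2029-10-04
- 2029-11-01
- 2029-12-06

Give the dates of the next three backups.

All dates are Thursdays, 28, 28, 35, 28, 28, 35 days apart.
Specifically, the 1st Thursday of each month.
January 2030 — 1st Thursday is 2030-01-03.
February 2030 — 1st Thursday is 2030-02-07.
1st Thursday of March 2030: 2030-03-07.

2030-01-03, 2030-02-07, 2030-03-07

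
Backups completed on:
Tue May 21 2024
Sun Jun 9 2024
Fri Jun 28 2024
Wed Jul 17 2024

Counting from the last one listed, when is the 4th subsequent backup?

Every event comes 19 days after the last (19, 19, 19).
Wed Jul 17 2024 + 19 days = Mon Aug 5 2024.
Mon Aug 5 2024 + 19 days = Sat Aug 24 2024.
Sat Aug 24 2024 + 19 days = Thu Sep 12 2024.
Thu Sep 12 2024 + 19 days = Tue Oct 1 2024.

Tue Oct 1 2024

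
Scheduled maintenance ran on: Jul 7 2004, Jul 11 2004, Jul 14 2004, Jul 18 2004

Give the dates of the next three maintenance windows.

Jul 21 2004, Jul 25 2004, Jul 28 2004

Every event lands on a Wednesday or Sunday (gaps cycle 4, 3, 4).
So the schedule is: every Wednesday and Sunday.
Next Wednesday: Jul 21 2004.
The following Sunday is Jul 25 2004.
The following Wednesday is Jul 28 2004.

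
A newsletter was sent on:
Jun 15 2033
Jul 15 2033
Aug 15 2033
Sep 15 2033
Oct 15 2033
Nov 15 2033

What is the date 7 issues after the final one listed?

Jun 15 2034

The day-of-month is always 15 (30, 31, 31, 30, 31 days between events).
So this recurs on the 15th of each month.
Next: December 2033 → Dec 15 2033.
Next: January 2034 → Jan 15 2034.
Next: February 2034 → Feb 15 2034.
March 2034: Mar 15 2034.
April 2034: Apr 15 2034.
May 2034: May 15 2034.
Next: June 2034 → Jun 15 2034.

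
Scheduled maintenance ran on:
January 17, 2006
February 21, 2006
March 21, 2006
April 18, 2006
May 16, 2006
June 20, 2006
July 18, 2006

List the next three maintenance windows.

These are Tuesdays at 28- or 35-day spacing (35, 28, 28, 28, 35, 28).
The pattern: 3rd Tuesday of the month.
3rd Tuesday of August 2006: August 15, 2006.
3rd Tuesday of September 2006: September 19, 2006.
October 2006 — 3rd Tuesday is October 17, 2006.

August 15, 2006; September 19, 2006; October 17, 2006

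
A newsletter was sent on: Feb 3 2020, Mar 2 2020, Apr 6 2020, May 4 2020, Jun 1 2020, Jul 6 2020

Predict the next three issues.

All dates are Mondays, 28, 35, 28, 28, 35 days apart.
Specifically, the 1st Monday of each month.
August 2020 — 1st Monday is Aug 3 2020.
September 2020 — 1st Monday is Sep 7 2020.
October 2020 — 1st Monday is Oct 5 2020.

Aug 3 2020, Sep 7 2020, Oct 5 2020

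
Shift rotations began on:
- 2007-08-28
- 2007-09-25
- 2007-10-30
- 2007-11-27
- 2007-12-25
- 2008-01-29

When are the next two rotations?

2008-02-26, 2008-03-25

Every date is a Tuesday; gaps 28, 35, 28, 28, 35 days.
Each is the last Tuesday of its month (at least one falls on the 29th or later, ruling out '4th Tuesday').
February 2008 ends with Tuesday 2008-02-26.
Last Tuesday of March 2008: 2008-03-25.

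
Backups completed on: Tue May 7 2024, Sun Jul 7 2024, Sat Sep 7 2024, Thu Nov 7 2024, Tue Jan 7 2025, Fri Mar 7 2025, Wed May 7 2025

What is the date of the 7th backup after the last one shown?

The day-of-month is always 7 (61, 62, 61, 61, 59, 61 days between events).
So this recurs on the 7th of every 2 months.
Next: July 2025 → Mon Jul 7 2025.
Next: September 2025 → Sun Sep 7 2025.
November 2025: Fri Nov 7 2025.
Next: January 2026 → Wed Jan 7 2026.
March 2026: Sat Mar 7 2026.
May 2026: Thu May 7 2026.
Next: July 2026 → Tue Jul 7 2026.

Tue Jul 7 2026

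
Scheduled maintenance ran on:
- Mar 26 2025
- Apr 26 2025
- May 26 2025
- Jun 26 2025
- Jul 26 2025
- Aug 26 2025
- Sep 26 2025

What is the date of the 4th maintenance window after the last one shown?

The day-of-month is always 26 (31, 30, 31, 30, 31, 31 days between events).
So this recurs on the 26th of each month.
Next: October 2025 → Oct 26 2025.
November 2025: Nov 26 2025.
December 2025: Dec 26 2025.
January 2026: Jan 26 2026.

Jan 26 2026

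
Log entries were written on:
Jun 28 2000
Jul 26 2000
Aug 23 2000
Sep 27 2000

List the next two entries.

Oct 25 2000, Nov 22 2000

All dates are Wednesdays, 28, 28, 35 days apart.
Specifically, the 4th Wednesday of each month.
October 2000 — 4th Wednesday is Oct 25 2000.
November 2000 — 4th Wednesday is Nov 22 2000.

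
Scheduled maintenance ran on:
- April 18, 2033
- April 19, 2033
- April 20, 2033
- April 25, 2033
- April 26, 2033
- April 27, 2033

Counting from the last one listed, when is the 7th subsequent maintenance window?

May 16, 2033

Every event lands on a Monday or Tuesday or Wednesday (gaps cycle 1, 1, 5, 1, 1).
So the schedule is: every Monday, Tuesday and Wednesday.
The following Monday is May 2, 2033.
Next Tuesday: May 3, 2033.
Next Wednesday: May 4, 2033.
The following Monday is May 9, 2033.
The following Tuesday is May 10, 2033.
The following Wednesday is May 11, 2033.
The following Monday is May 16, 2033.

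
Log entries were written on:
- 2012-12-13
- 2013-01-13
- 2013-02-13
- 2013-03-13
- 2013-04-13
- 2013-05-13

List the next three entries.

The day-of-month is always 13 (31, 31, 28, 31, 30 days between events).
So this recurs on the 13th of each month.
June 2013: 2013-06-13.
July 2013: 2013-07-13.
Next: August 2013 → 2013-08-13.

2013-06-13, 2013-07-13, 2013-08-13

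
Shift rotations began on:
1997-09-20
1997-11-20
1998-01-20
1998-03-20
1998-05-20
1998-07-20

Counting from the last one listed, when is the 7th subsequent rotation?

1999-09-20

Gaps: 61, 61, 59, 61, 61 days — not constant. Every event is on the 20th of the month.
Pattern: the 20th of every 2 months.
September 1998: 1998-09-20.
Next: November 1998 → 1998-11-20.
January 1999: 1999-01-20.
March 1999: 1999-03-20.
May 1999: 1999-05-20.
Next: July 1999 → 1999-07-20.
Next: September 1999 → 1999-09-20.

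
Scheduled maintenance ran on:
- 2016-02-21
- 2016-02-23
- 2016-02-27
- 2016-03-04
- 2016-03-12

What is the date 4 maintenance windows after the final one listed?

Gaps: 2, 4, 6, 8 days — each gap is 2 larger than the previous one.
Next gap: 10 days. 2016-03-12 + 10 days = 2016-03-22.
Next gap: 12 days. 2016-03-22 + 12 days = 2016-04-03.
Next gap: 14 days. 2016-04-03 + 14 days = 2016-04-17.
Next gap: 16 days. 2016-04-17 + 16 days = 2016-05-03.

2016-05-03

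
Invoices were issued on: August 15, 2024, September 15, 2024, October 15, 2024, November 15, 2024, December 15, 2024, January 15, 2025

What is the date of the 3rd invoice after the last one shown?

The day-of-month is always 15 (31, 30, 31, 30, 31 days between events).
So this recurs on the 15th of each month.
February 2025: February 15, 2025.
March 2025: March 15, 2025.
April 2025: April 15, 2025.

April 15, 2025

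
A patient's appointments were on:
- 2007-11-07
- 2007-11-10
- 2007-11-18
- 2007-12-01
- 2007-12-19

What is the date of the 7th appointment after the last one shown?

The spacing grows by 5 each time: 3, 8, 13, 18 days.
Next gap: 23 days. 2007-12-19 + 23 days = 2008-01-11.
Next gap: 28 days. 2008-01-11 + 28 days = 2008-02-08.
Next gap: 33 days. 2008-02-08 + 33 days = 2008-03-12.
Next gap: 38 days. 2008-03-12 + 38 days = 2008-04-19.
Next gap: 43 days. 2008-04-19 + 43 days = 2008-06-01.
Next gap: 48 days. 2008-06-01 + 48 days = 2008-07-19.
Next gap: 53 days. 2008-07-19 + 53 days = 2008-09-10.

2008-09-10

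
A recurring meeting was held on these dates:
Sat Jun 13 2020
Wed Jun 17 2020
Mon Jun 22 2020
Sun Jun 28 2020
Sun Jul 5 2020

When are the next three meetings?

The spacing grows by 1 each time: 4, 5, 6, 7 days.
Next gap: 8 days. Sun Jul 5 2020 + 8 days = Mon Jul 13 2020.
Next gap: 9 days. Mon Jul 13 2020 + 9 days = Wed Jul 22 2020.
Next gap: 10 days. Wed Jul 22 2020 + 10 days = Sat Aug 1 2020.

Mon Jul 13 2020, Wed Jul 22 2020, Sat Aug 1 2020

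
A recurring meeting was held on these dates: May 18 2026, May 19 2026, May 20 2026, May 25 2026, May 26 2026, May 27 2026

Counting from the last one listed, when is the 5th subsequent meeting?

Jun 9 2026

Every event lands on a Monday or Tuesday or Wednesday (gaps cycle 1, 1, 5, 1, 1).
So the schedule is: every Monday, Tuesday and Wednesday.
Next Monday: Jun 1 2026.
The following Tuesday is Jun 2 2026.
Next Wednesday: Jun 3 2026.
Next Monday: Jun 8 2026.
Next Tuesday: Jun 9 2026.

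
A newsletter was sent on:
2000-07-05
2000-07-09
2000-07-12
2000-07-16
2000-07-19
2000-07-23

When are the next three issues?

The gap pattern 4, 3, 4, 3, 4 repeats every 2 events.
These are the Wednesdays and Sundays of each week.
The following Wednesday is 2000-07-26.
The following Sunday is 2000-07-30.
Next Wednesday: 2000-08-02.

2000-07-26, 2000-07-30, 2000-08-02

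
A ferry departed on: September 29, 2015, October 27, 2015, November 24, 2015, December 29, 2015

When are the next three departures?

January 26, 2016; February 23, 2016; March 29, 2016

Every date is a Tuesday; gaps 28, 28, 35 days.
Each is the last Tuesday of its month (at least one falls on the 29th or later, ruling out '4th Tuesday').
Last Tuesday of January 2016: January 26, 2016.
February 2016 ends with Tuesday February 23, 2016.
Last Tuesday of March 2016: March 29, 2016.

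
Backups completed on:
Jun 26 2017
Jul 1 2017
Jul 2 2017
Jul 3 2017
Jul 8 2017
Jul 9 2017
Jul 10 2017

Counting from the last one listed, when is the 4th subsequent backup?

Jul 22 2017

The gap pattern 5, 1, 1, 5, 1, 1 repeats every 3 events.
These are the Mondays, Saturdays and Sundays of each week.
Next Saturday: Jul 15 2017.
The following Sunday is Jul 16 2017.
Next Monday: Jul 17 2017.
Next Saturday: Jul 22 2017.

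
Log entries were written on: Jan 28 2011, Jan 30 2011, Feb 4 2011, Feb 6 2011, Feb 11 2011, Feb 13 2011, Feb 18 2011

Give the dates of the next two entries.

Feb 20 2011, Feb 25 2011

Gaps: 2, 5, 2, 5, 2, 5 days — not constant, but cyclic with period 2.
The events fall on every Friday and Sunday.
Next Sunday: Feb 20 2011.
Next Friday: Feb 25 2011.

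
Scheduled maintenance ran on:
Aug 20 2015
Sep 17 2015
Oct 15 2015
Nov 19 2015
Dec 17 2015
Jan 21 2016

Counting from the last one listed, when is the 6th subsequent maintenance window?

Jul 21 2016

Gaps: 28, 28, 35, 28, 35 days — a mix of 28 and 35. Every date is a Thursday.
Each is the 3rd Thursday of its month.
3rd Thursday of February 2016: Feb 18 2016.
March 2016 — 3rd Thursday is Mar 17 2016.
April 2016 — 3rd Thursday is Apr 21 2016.
3rd Thursday of May 2016: May 19 2016.
June 2016 — 3rd Thursday is Jun 16 2016.
July 2016 — 3rd Thursday is Jul 21 2016.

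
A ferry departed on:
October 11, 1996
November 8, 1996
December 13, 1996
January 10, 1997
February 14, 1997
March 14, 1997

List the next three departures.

April 11, 1997; May 9, 1997; June 13, 1997

These are Fridays at 28- or 35-day spacing (28, 35, 28, 35, 28).
The pattern: 2nd Friday of the month.
2nd Friday of April 1997: April 11, 1997.
May 1997 — 2nd Friday is May 9, 1997.
2nd Friday of June 1997: June 13, 1997.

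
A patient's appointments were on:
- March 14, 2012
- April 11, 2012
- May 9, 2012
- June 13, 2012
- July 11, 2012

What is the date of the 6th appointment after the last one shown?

All dates are Wednesdays, 28, 28, 35, 28 days apart.
Specifically, the 2nd Wednesday of each month.
2nd Wednesday of August 2012: August 8, 2012.
September 2012 — 2nd Wednesday is September 12, 2012.
October 2012 — 2nd Wednesday is October 10, 2012.
November 2012 — 2nd Wednesday is November 14, 2012.
December 2012 — 2nd Wednesday is December 12, 2012.
2nd Wednesday of January 2013: January 9, 2013.

January 9, 2013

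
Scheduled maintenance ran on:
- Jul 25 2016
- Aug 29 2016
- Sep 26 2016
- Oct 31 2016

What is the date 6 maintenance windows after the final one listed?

Apr 24 2017

All Mondays; the gaps (35, 28, 35) vary with month length.
This is the last Monday of each month.
November 2016 ends with Monday Nov 28 2016.
Last Monday of December 2016: Dec 26 2016.
Last Monday of January 2017: Jan 30 2017.
Last Monday of February 2017: Feb 27 2017.
March 2017 ends with Monday Mar 27 2017.
Last Monday of April 2017: Apr 24 2017.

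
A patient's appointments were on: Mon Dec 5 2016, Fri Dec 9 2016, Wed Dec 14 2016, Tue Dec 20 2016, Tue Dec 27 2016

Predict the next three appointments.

Intervals are 4, 5, 6, 7 days — an arithmetic progression with common difference 1.
Next gap: 8 days. Tue Dec 27 2016 + 8 days = Wed Jan 4 2017.
Next gap: 9 days. Wed Jan 4 2017 + 9 days = Fri Jan 13 2017.
Next gap: 10 days. Fri Jan 13 2017 + 10 days = Mon Jan 23 2017.

Wed Jan 4 2017, Fri Jan 13 2017, Mon Jan 23 2017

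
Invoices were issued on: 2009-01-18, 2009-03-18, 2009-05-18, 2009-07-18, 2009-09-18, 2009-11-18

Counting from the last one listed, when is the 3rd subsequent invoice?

2010-05-18

Gaps: 59, 61, 61, 62, 61 days — not constant. Every event is on the 18th of the month.
Pattern: the 18th of every 2 months.
Next: January 2010 → 2010-01-18.
Next: March 2010 → 2010-03-18.
Next: May 2010 → 2010-05-18.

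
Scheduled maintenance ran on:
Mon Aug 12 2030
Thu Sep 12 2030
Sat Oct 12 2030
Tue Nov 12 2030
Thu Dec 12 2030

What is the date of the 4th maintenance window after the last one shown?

Sat Apr 12 2031

Each date is the 12th; the gaps (31, 30, 31, 30) track the month lengths.
The rule is the 12th of each month.
Next: January 2031 → Sun Jan 12 2031.
Next: February 2031 → Wed Feb 12 2031.
March 2031: Wed Mar 12 2031.
April 2031: Sat Apr 12 2031.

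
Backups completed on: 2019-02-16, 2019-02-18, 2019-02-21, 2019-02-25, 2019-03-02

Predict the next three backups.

2019-03-08, 2019-03-15, 2019-03-23

The spacing grows by 1 each time: 2, 3, 4, 5 days.
Next gap: 6 days. 2019-03-02 + 6 days = 2019-03-08.
Next gap: 7 days. 2019-03-08 + 7 days = 2019-03-15.
Next gap: 8 days. 2019-03-15 + 8 days = 2019-03-23.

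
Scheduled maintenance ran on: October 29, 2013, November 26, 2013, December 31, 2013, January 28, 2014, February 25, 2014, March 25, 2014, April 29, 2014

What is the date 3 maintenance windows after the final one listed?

Every date is a Tuesday; gaps 28, 35, 28, 28, 28, 35 days.
Each is the last Tuesday of its month (at least one falls on the 29th or later, ruling out '4th Tuesday').
May 2014 ends with Tuesday May 27, 2014.
June 2014 ends with Tuesday June 24, 2014.
July 2014 ends with Tuesday July 29, 2014.

July 29, 2014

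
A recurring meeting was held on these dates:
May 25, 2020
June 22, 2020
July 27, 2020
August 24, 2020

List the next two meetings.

September 28, 2020; October 26, 2020

All dates are Mondays, 28, 35, 28 days apart.
Specifically, the 4th Monday of each month.
September 2020 — 4th Monday is September 28, 2020.
October 2020 — 4th Monday is October 26, 2020.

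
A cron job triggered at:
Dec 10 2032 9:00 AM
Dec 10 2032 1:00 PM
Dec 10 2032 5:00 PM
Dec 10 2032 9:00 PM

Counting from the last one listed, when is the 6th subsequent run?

Gaps: 4, 4, 4 hours — each event is 4 hours after the previous one.
Dec 10 2032 9:00 PM + 4 h = Dec 11 2032 1:00 AM.
Dec 11 2032 1:00 AM + 4 h = Dec 11 2032 5:00 AM.
Dec 11 2032 5:00 AM + 4 h = Dec 11 2032 9:00 AM.
Dec 11 2032 9:00 AM + 4 h = Dec 11 2032 1:00 PM.
Dec 11 2032 1:00 PM + 4 h = Dec 11 2032 5:00 PM.
Dec 11 2032 5:00 PM + 4 h = Dec 11 2032 9:00 PM.

Dec 11 2032 9:00 PM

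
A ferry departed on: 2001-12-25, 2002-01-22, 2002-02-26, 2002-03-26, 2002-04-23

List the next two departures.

2002-05-28, 2002-06-25

All dates are Tuesdays, 28, 35, 28, 28 days apart.
Specifically, the 4th Tuesday of each month.
4th Tuesday of May 2002: 2002-05-28.
June 2002 — 4th Tuesday is 2002-06-25.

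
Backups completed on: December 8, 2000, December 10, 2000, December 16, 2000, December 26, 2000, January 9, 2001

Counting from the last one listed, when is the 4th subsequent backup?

April 15, 2001

The spacing grows by 4 each time: 2, 6, 10, 14 days.
Next gap: 18 days. January 9, 2001 + 18 days = January 27, 2001.
Next gap: 22 days. January 27, 2001 + 22 days = February 18, 2001.
Next gap: 26 days. February 18, 2001 + 26 days = March 16, 2001.
Next gap: 30 days. March 16, 2001 + 30 days = April 15, 2001.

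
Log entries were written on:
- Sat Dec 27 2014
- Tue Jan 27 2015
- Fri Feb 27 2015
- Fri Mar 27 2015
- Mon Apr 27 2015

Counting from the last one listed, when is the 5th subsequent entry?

Sun Sep 27 2015

Gaps: 31, 31, 28, 31 days — not constant. Every event is on the 27th of the month.
Pattern: the 27th of each month.
Next: May 2015 → Wed May 27 2015.
Next: June 2015 → Sat Jun 27 2015.
Next: July 2015 → Mon Jul 27 2015.
Next: August 2015 → Thu Aug 27 2015.
Next: September 2015 → Sun Sep 27 2015.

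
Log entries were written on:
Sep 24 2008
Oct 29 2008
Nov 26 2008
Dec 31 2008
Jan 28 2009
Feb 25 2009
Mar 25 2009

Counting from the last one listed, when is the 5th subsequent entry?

All Wednesdays; the gaps (35, 28, 35, 28, 28, 28) vary with month length.
This is the last Wednesday of each month.
Last Wednesday of April 2009: Apr 29 2009.
Last Wednesday of May 2009: May 27 2009.
June 2009 ends with Wednesday Jun 24 2009.
Last Wednesday of July 2009: Jul 29 2009.
Last Wednesday of August 2009: Aug 26 2009.

Aug 26 2009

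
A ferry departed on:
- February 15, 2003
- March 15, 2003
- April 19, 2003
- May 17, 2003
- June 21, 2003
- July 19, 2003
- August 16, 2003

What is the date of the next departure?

Gaps: 28, 35, 28, 35, 28, 28 days — a mix of 28 and 35. Every date is a Saturday.
Each is the 3rd Saturday of its month.
September 2003 — 3rd Saturday is September 20, 2003.

September 20, 2003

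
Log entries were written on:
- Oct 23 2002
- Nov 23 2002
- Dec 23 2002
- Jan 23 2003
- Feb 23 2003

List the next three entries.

Each date is the 23rd; the gaps (31, 30, 31, 31) track the month lengths.
The rule is the 23rd of each month.
March 2003: Mar 23 2003.
Next: April 2003 → Apr 23 2003.
Next: May 2003 → May 23 2003.

Mar 23 2003, Apr 23 2003, May 23 2003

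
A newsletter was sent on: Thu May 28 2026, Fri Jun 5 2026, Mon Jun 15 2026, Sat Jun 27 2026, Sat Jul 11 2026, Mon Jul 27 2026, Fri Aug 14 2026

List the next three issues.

Thu Sep 3 2026, Fri Sep 25 2026, Mon Oct 19 2026

Intervals are 8, 10, 12, 14, 16, 18 days — an arithmetic progression with common difference 2.
Next gap: 20 days. Fri Aug 14 2026 + 20 days = Thu Sep 3 2026.
Next gap: 22 days. Thu Sep 3 2026 + 22 days = Fri Sep 25 2026.
Next gap: 24 days. Fri Sep 25 2026 + 24 days = Mon Oct 19 2026.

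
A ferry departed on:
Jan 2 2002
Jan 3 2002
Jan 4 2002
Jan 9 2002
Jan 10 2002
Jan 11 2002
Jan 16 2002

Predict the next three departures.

Every event lands on a Wednesday or Thursday or Friday (gaps cycle 1, 1, 5, 1, 1, 5).
So the schedule is: every Wednesday, Thursday and Friday.
Next Thursday: Jan 17 2002.
Next Friday: Jan 18 2002.
The following Wednesday is Jan 23 2002.

Jan 17 2002, Jan 18 2002, Jan 23 2002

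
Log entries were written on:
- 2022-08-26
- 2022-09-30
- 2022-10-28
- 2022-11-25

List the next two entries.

These are Fridays with 35, 28, 28-day gaps.
Each is the final Friday of its month — 2022-09-30 is past the 28th, so '4th Friday' doesn't fit.
Last Friday of December 2022: 2022-12-30.
Last Friday of January 2023: 2023-01-27.

2022-12-30, 2023-01-27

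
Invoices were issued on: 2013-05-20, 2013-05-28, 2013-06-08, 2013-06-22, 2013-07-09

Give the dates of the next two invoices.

2013-07-29, 2013-08-21

The spacing grows by 3 each time: 8, 11, 14, 17 days.
Next gap: 20 days. 2013-07-09 + 20 days = 2013-07-29.
Next gap: 23 days. 2013-07-29 + 23 days = 2013-08-21.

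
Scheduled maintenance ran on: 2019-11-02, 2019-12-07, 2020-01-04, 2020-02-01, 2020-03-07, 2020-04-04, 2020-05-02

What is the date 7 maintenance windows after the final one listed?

Gaps: 35, 28, 28, 35, 28, 28 days — a mix of 28 and 35. Every date is a Saturday.
Each is the 1st Saturday of its month.
1st Saturday of June 2020: 2020-06-06.
1st Saturday of July 2020: 2020-07-04.
1st Saturday of August 2020: 2020-08-01.
1st Saturday of September 2020: 2020-09-05.
October 2020 — 1st Saturday is 2020-10-03.
1st Saturday of November 2020: 2020-11-07.
December 2020 — 1st Saturday is 2020-12-05.

2020-12-05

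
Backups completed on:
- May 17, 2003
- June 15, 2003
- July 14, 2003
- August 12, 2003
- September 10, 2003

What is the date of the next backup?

The spacing is 29, 29, 29, 29 days — always 29 days.
September 10, 2003 + 29 days = October 9, 2003.

October 9, 2003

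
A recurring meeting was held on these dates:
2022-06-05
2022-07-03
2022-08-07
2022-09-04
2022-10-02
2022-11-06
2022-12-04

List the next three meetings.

2023-01-01, 2023-02-05, 2023-03-05

Gaps: 28, 35, 28, 28, 35, 28 days — a mix of 28 and 35. Every date is a Sunday.
Each is the 1st Sunday of its month.
1st Sunday of January 2023: 2023-01-01.
1st Sunday of February 2023: 2023-02-05.
1st Sunday of March 2023: 2023-03-05.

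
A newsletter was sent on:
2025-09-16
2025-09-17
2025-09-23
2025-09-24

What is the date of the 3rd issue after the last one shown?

2025-10-07

Gaps: 1, 6, 1 days — not constant, but cyclic with period 2.
The events fall on every Tuesday and Wednesday.
The following Tuesday is 2025-09-30.
The following Wednesday is 2025-10-01.
The following Tuesday is 2025-10-07.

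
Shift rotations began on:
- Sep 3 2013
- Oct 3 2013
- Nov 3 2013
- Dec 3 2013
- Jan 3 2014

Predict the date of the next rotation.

Feb 3 2014

Each date is the 3rd; the gaps (30, 31, 30, 31) track the month lengths.
The rule is the 3rd of each month.
February 2014: Feb 3 2014.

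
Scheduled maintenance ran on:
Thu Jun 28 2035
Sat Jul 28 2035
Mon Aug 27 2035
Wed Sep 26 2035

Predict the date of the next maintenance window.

Every event comes 30 days after the last (30, 30, 30).
Wed Sep 26 2035 + 30 days = Fri Oct 26 2035.

Fri Oct 26 2035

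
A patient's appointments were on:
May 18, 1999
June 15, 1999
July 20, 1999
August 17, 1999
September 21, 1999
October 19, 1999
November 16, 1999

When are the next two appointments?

These are Tuesdays at 28- or 35-day spacing (28, 35, 28, 35, 28, 28).
The pattern: 3rd Tuesday of the month.
3rd Tuesday of December 1999: December 21, 1999.
3rd Tuesday of January 2000: January 18, 2000.

December 21, 1999; January 18, 2000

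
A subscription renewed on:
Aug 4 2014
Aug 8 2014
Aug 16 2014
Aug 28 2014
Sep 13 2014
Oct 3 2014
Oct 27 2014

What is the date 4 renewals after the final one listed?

Mar 12 2015

The spacing grows by 4 each time: 4, 8, 12, 16, 20, 24 days.
Next gap: 28 days. Oct 27 2014 + 28 days = Nov 24 2014.
Next gap: 32 days. Nov 24 2014 + 32 days = Dec 26 2014.
Next gap: 36 days. Dec 26 2014 + 36 days = Jan 31 2015.
Next gap: 40 days. Jan 31 2015 + 40 days = Mar 12 2015.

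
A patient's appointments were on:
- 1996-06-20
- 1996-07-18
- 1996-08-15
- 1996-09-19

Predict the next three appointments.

All dates are Thursdays, 28, 28, 35 days apart.
Specifically, the 3rd Thursday of each month.
October 1996 — 3rd Thursday is 1996-10-17.
November 1996 — 3rd Thursday is 1996-11-21.
3rd Thursday of December 1996: 1996-12-19.

1996-10-17, 1996-11-21, 1996-12-19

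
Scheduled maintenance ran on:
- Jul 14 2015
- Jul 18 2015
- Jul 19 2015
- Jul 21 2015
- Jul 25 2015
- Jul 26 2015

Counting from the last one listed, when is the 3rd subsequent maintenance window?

Every event lands on a Tuesday or Saturday or Sunday (gaps cycle 4, 1, 2, 4, 1).
So the schedule is: every Tuesday, Saturday and Sunday.
The following Tuesday is Jul 28 2015.
Next Saturday: Aug 1 2015.
Next Sunday: Aug 2 2015.

Aug 2 2015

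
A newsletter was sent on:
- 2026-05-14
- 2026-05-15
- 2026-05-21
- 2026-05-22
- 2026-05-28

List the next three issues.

2026-05-29, 2026-06-04, 2026-06-05

The gap pattern 1, 6, 1, 6 repeats every 2 events.
These are the Thursdays and Fridays of each week.
The following Friday is 2026-05-29.
The following Thursday is 2026-06-04.
Next Friday: 2026-06-05.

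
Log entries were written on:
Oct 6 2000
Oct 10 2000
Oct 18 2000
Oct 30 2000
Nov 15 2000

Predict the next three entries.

Dec 5 2000, Dec 29 2000, Jan 26 2001

Gaps: 4, 8, 12, 16 days — each gap is 4 larger than the previous one.
Next gap: 20 days. Nov 15 2000 + 20 days = Dec 5 2000.
Next gap: 24 days. Dec 5 2000 + 24 days = Dec 29 2000.
Next gap: 28 days. Dec 29 2000 + 28 days = Jan 26 2001.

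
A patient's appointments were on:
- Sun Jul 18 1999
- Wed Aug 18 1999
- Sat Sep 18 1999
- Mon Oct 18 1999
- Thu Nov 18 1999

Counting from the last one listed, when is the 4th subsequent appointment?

Gaps: 31, 31, 30, 31 days — not constant. Every event is on the 18th of the month.
Pattern: the 18th of each month.
December 1999: Sat Dec 18 1999.
Next: January 2000 → Tue Jan 18 2000.
February 2000: Fri Feb 18 2000.
Next: March 2000 → Sat Mar 18 2000.

Sat Mar 18 2000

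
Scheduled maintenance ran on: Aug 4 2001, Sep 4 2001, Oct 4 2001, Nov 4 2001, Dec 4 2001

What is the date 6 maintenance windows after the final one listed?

Jun 4 2002

Each date is the 4th; the gaps (31, 30, 31, 30) track the month lengths.
The rule is the 4th of each month.
January 2002: Jan 4 2002.
Next: February 2002 → Feb 4 2002.
Next: March 2002 → Mar 4 2002.
Next: April 2002 → Apr 4 2002.
May 2002: May 4 2002.
June 2002: Jun 4 2002.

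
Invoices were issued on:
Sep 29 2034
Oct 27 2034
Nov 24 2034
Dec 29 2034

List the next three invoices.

These are Fridays with 28, 28, 35-day gaps.
Each is the final Friday of its month — Sep 29 2034 is past the 28th, so '4th Friday' doesn't fit.
January 2035 ends with Friday Jan 26 2035.
Last Friday of February 2035: Feb 23 2035.
Last Friday of March 2035: Mar 30 2035.

Jan 26 2035, Feb 23 2035, Mar 30 2035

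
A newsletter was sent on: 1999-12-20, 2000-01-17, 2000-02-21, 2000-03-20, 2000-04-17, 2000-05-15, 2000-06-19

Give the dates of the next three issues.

2000-07-17, 2000-08-21, 2000-09-18

These are Mondays at 28- or 35-day spacing (28, 35, 28, 28, 28, 35).
The pattern: 3rd Monday of the month.
3rd Monday of July 2000: 2000-07-17.
3rd Monday of August 2000: 2000-08-21.
September 2000 — 3rd Monday is 2000-09-18.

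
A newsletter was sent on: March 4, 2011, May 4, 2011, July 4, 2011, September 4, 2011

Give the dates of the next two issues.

Each date is the 4th; the gaps (61, 61, 62) track the month lengths.
The rule is the 4th of every 2 months.
Next: November 2011 → November 4, 2011.
Next: January 2012 → January 4, 2012.

November 4, 2011; January 4, 2012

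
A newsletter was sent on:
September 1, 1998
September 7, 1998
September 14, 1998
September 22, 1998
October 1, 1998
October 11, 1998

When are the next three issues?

Intervals are 6, 7, 8, 9, 10 days — an arithmetic progression with common difference 1.
Next gap: 11 days. October 11, 1998 + 11 days = October 22, 1998.
Next gap: 12 days. October 22, 1998 + 12 days = November 3, 1998.
Next gap: 13 days. November 3, 1998 + 13 days = November 16, 1998.

October 22, 1998; November 3, 1998; November 16, 1998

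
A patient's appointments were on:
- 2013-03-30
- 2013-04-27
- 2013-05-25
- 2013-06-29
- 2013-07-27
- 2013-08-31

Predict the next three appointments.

Every date is a Saturday; gaps 28, 28, 35, 28, 35 days.
Each is the last Saturday of its month (at least one falls on the 29th or later, ruling out '4th Saturday').
Last Saturday of September 2013: 2013-09-28.
Last Saturday of October 2013: 2013-10-26.
November 2013 ends with Saturday 2013-11-30.

2013-09-28, 2013-10-26, 2013-11-30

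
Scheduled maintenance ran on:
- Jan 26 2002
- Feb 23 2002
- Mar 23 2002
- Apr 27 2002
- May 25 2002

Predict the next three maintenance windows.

Jun 22 2002, Jul 27 2002, Aug 24 2002

These are Saturdays at 28- or 35-day spacing (28, 28, 35, 28).
The pattern: 4th Saturday of the month.
June 2002 — 4th Saturday is Jun 22 2002.
4th Saturday of July 2002: Jul 27 2002.
August 2002 — 4th Saturday is Aug 24 2002.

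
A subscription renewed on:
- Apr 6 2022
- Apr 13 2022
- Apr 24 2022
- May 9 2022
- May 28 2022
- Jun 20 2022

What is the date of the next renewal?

Jul 17 2022

Gaps: 7, 11, 15, 19, 23 days — each gap is 4 larger than the previous one.
Next gap: 27 days. Jun 20 2022 + 27 days = Jul 17 2022.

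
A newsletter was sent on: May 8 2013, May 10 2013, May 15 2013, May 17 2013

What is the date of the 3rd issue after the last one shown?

May 29 2013

The gap pattern 2, 5, 2 repeats every 2 events.
These are the Wednesdays and Fridays of each week.
Next Wednesday: May 22 2013.
The following Friday is May 24 2013.
Next Wednesday: May 29 2013.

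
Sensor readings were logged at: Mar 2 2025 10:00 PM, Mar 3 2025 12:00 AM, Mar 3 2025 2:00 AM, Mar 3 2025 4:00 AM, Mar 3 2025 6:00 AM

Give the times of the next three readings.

Mar 3 2025 8:00 AM, Mar 3 2025 10:00 AM, Mar 3 2025 12:00 PM

The interval is a steady 2 hours (2, 2, 2, 2).
Mar 3 2025 6:00 AM + 2 h = Mar 3 2025 8:00 AM.
Mar 3 2025 8:00 AM + 2 h = Mar 3 2025 10:00 AM.
Mar 3 2025 10:00 AM + 2 h = Mar 3 2025 12:00 PM.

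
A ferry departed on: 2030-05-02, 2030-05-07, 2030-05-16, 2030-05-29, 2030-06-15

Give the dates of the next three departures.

Intervals are 5, 9, 13, 17 days — an arithmetic progression with common difference 4.
Next gap: 21 days. 2030-06-15 + 21 days = 2030-07-06.
Next gap: 25 days. 2030-07-06 + 25 days = 2030-07-31.
Next gap: 29 days. 2030-07-31 + 29 days = 2030-08-29.

2030-07-06, 2030-07-31, 2030-08-29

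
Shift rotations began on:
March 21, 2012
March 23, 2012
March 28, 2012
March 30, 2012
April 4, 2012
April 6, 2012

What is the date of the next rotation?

The gap pattern 2, 5, 2, 5, 2 repeats every 2 events.
These are the Wednesdays and Fridays of each week.
The following Wednesday is April 11, 2012.

April 11, 2012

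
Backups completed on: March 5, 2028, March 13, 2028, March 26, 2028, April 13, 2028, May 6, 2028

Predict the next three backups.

Intervals are 8, 13, 18, 23 days — an arithmetic progression with common difference 5.
Next gap: 28 days. May 6, 2028 + 28 days = June 3, 2028.
Next gap: 33 days. June 3, 2028 + 33 days = July 6, 2028.
Next gap: 38 days. July 6, 2028 + 38 days = August 13, 2028.

June 3, 2028; July 6, 2028; August 13, 2028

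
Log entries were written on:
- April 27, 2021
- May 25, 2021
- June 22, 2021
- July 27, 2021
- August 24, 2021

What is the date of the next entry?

September 28, 2021

All dates are Tuesdays, 28, 28, 35, 28 days apart.
Specifically, the 4th Tuesday of each month.
September 2021 — 4th Tuesday is September 28, 2021.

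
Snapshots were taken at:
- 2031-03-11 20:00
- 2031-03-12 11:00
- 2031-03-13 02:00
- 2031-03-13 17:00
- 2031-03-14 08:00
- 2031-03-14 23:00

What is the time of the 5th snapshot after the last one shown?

The interval is a steady 15 hours (15, 15, 15, 15, 15).
2031-03-14 23:00 + 15 h = 2031-03-15 14:00.
2031-03-15 14:00 + 15 h = 2031-03-16 05:00.
2031-03-16 05:00 + 15 h = 2031-03-16 20:00.
2031-03-16 20:00 + 15 h = 2031-03-17 11:00.
2031-03-17 11:00 + 15 h = 2031-03-18 02:00.

2031-03-18 02:00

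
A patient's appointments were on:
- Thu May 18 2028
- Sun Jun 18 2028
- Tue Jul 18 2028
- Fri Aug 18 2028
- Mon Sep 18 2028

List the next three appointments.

Each date is the 18th; the gaps (31, 30, 31, 31) track the month lengths.
The rule is the 18th of each month.
October 2028: Wed Oct 18 2028.
Next: November 2028 → Sat Nov 18 2028.
December 2028: Mon Dec 18 2028.

Wed Oct 18 2028, Sat Nov 18 2028, Mon Dec 18 2028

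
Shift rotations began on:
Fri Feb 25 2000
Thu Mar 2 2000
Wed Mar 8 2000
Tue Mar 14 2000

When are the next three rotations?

Mon Mar 20 2000, Sun Mar 26 2000, Sat Apr 1 2000

Gaps between consecutive events: 6, 6, 6 days — a constant 6-day interval.
Tue Mar 14 2000 + 6 days = Mon Mar 20 2000.
Mon Mar 20 2000 + 6 days = Sun Mar 26 2000.
Sun Mar 26 2000 + 6 days = Sat Apr 1 2000.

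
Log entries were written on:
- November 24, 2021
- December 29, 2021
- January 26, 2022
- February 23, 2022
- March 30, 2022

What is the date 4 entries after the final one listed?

July 27, 2022

All Wednesdays; the gaps (35, 28, 28, 35) vary with month length.
This is the last Wednesday of each month.
Last Wednesday of April 2022: April 27, 2022.
Last Wednesday of May 2022: May 25, 2022.
June 2022 ends with Wednesday June 29, 2022.
Last Wednesday of July 2022: July 27, 2022.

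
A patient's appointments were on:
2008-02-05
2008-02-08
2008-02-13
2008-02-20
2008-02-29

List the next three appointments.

Intervals are 3, 5, 7, 9 days — an arithmetic progression with common difference 2.
Next gap: 11 days. 2008-02-29 + 11 days = 2008-03-11.
Next gap: 13 days. 2008-03-11 + 13 days = 2008-03-24.
Next gap: 15 days. 2008-03-24 + 15 days = 2008-04-08.

2008-03-11, 2008-03-24, 2008-04-08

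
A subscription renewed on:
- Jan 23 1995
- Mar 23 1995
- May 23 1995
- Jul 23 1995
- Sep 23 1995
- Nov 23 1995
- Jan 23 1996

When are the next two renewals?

Gaps: 59, 61, 61, 62, 61, 61 days — not constant. Every event is on the 23rd of the month.
Pattern: the 23rd of every 2 months.
Next: March 1996 → Mar 23 1996.
May 1996: May 23 1996.

Mar 23 1996, May 23 1996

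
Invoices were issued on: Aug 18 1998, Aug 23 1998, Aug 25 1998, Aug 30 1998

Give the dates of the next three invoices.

Sep 1 1998, Sep 6 1998, Sep 8 1998

Gaps: 5, 2, 5 days — not constant, but cyclic with period 2.
The events fall on every Tuesday and Sunday.
Next Tuesday: Sep 1 1998.
The following Sunday is Sep 6 1998.
The following Tuesday is Sep 8 1998.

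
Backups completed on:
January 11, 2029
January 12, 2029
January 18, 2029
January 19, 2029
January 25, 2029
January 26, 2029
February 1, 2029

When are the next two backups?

Gaps: 1, 6, 1, 6, 1, 6 days — not constant, but cyclic with period 2.
The events fall on every Thursday and Friday.
The following Friday is February 2, 2029.
The following Thursday is February 8, 2029.

February 2, 2029; February 8, 2029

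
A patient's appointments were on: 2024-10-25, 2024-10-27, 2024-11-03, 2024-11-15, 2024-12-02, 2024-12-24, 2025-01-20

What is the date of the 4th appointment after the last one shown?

Gaps: 2, 7, 12, 17, 22, 27 days — each gap is 5 larger than the previous one.
Next gap: 32 days. 2025-01-20 + 32 days = 2025-02-21.
Next gap: 37 days. 2025-02-21 + 37 days = 2025-03-30.
Next gap: 42 days. 2025-03-30 + 42 days = 2025-05-11.
Next gap: 47 days. 2025-05-11 + 47 days = 2025-06-27.

2025-06-27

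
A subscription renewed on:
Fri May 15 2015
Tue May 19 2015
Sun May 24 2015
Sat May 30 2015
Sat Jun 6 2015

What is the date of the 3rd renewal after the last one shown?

Fri Jul 3 2015

Gaps: 4, 5, 6, 7 days — each gap is 1 larger than the previous one.
Next gap: 8 days. Sat Jun 6 2015 + 8 days = Sun Jun 14 2015.
Next gap: 9 days. Sun Jun 14 2015 + 9 days = Tue Jun 23 2015.
Next gap: 10 days. Tue Jun 23 2015 + 10 days = Fri Jul 3 2015.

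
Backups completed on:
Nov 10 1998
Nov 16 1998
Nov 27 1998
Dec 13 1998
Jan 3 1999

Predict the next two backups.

Gaps: 6, 11, 16, 21 days — each gap is 5 larger than the previous one.
Next gap: 26 days. Jan 3 1999 + 26 days = Jan 29 1999.
Next gap: 31 days. Jan 29 1999 + 31 days = Mar 1 1999.

Jan 29 1999, Mar 1 1999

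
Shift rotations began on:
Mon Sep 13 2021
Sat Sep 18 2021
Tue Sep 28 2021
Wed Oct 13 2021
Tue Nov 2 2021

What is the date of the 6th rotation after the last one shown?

Wed Jun 15 2022

The spacing grows by 5 each time: 5, 10, 15, 20 days.
Next gap: 25 days. Tue Nov 2 2021 + 25 days = Sat Nov 27 2021.
Next gap: 30 days. Sat Nov 27 2021 + 30 days = Mon Dec 27 2021.
Next gap: 35 days. Mon Dec 27 2021 + 35 days = Mon Jan 31 2022.
Next gap: 40 days. Mon Jan 31 2022 + 40 days = Sat Mar 12 2022.
Next gap: 45 days. Sat Mar 12 2022 + 45 days = Tue Apr 26 2022.
Next gap: 50 days. Tue Apr 26 2022 + 50 days = Wed Jun 15 2022.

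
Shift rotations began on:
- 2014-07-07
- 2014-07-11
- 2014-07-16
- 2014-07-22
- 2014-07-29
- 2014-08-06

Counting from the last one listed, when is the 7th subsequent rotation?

2014-10-29

The spacing grows by 1 each time: 4, 5, 6, 7, 8 days.
Next gap: 9 days. 2014-08-06 + 9 days = 2014-08-15.
Next gap: 10 days. 2014-08-15 + 10 days = 2014-08-25.
Next gap: 11 days. 2014-08-25 + 11 days = 2014-09-05.
Next gap: 12 days. 2014-09-05 + 12 days = 2014-09-17.
Next gap: 13 days. 2014-09-17 + 13 days = 2014-09-30.
Next gap: 14 days. 2014-09-30 + 14 days = 2014-10-14.
Next gap: 15 days. 2014-10-14 + 15 days = 2014-10-29.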